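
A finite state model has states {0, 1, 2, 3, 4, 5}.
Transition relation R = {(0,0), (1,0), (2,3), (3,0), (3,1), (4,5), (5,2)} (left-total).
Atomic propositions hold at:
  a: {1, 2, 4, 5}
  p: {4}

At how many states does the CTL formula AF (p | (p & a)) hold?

Sat(p & a) = {4}
Sat(p | (p & a)) = {4}
AF (p | (p & a)): least fixpoint, start Z0 = {4}, add states with every successor in Z. Already a fixed point.
Sat(AF (p | (p & a))) = {4}
|Sat(AF (p | (p & a)))| = |{4}| = 1.

1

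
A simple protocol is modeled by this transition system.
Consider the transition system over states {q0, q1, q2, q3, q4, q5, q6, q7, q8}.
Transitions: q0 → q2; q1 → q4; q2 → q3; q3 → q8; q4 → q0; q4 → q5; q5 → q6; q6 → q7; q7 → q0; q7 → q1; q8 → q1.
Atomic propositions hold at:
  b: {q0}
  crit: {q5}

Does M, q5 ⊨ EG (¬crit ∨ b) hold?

No

Sat(¬crit) = {q0, q1, q2, q3, q4, q6, q7, q8}
Sat(¬crit ∨ b) = {q0, q1, q2, q3, q4, q6, q7, q8}
EG (¬crit ∨ b): greatest fixpoint, start Z0 = {q0, q1, q2, q3, q4, q6, q7, q8}, keep only states in Sat with some successor in Z. Already a fixed point.
Sat(EG (¬crit ∨ b)) = {q0, q1, q2, q3, q4, q6, q7, q8}
q5 ∉ Sat(EG (¬crit ∨ b)) = {q0, q1, q2, q3, q4, q6, q7, q8}, so the formula does not hold at q5.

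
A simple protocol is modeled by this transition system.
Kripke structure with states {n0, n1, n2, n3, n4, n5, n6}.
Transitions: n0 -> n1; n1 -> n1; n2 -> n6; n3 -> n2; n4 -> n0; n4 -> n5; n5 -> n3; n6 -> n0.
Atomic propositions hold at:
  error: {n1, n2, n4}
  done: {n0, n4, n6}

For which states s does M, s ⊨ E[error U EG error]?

{n1}

EG error: greatest fixpoint, start Z0 = {n1, n2, n4}, keep only states in Sat with some successor in Z. Z1 = {n1}; fixed.
Sat(EG error) = {n1}
E[error U EG error]: least fixpoint, start Z0 = Sat(EG error) = {n1}, add states in Sat(error) with some successor in Z. Already a fixed point.
Sat(E[error U EG error]) = {n1}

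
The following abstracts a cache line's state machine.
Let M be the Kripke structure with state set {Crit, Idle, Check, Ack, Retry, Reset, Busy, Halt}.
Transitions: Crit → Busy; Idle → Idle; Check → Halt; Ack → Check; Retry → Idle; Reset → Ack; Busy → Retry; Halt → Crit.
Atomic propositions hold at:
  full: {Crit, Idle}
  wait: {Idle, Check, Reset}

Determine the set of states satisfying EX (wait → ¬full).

Sat(¬full) = {Check, Ack, Retry, Reset, Busy, Halt}
Sat(wait → ¬full) = {Crit, Check, Ack, Retry, Reset, Busy, Halt}
Sat(EX (wait → ¬full)) = {s : some successor in {Crit, Check, Ack, Retry, Reset, Busy, Halt}} = {Crit, Check, Ack, Reset, Busy, Halt}

{Crit, Check, Ack, Reset, Busy, Halt}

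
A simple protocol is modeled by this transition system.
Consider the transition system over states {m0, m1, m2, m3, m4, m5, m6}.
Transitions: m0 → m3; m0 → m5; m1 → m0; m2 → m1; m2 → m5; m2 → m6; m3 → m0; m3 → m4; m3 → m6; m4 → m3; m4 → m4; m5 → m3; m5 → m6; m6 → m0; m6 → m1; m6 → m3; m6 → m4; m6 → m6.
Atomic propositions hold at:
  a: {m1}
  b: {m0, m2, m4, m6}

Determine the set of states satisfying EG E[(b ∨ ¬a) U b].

Sat(¬a) = {m0, m2, m3, m4, m5, m6}
Sat(b ∨ ¬a) = {m0, m2, m3, m4, m5, m6}
E[(b ∨ ¬a) U b]: least fixpoint, start Z0 = Sat(b) = {m0, m2, m4, m6}, add states in Sat(b ∨ ¬a) with some successor in Z. Z1 = {m0, m2, m3, m4, m5, m6}; fixed.
Sat(E[(b ∨ ¬a) U b]) = {m0, m2, m3, m4, m5, m6}
EG E[(b ∨ ¬a) U b]: greatest fixpoint, start Z0 = {m0, m2, m3, m4, m5, m6}, keep only states in Sat with some successor in Z. Already a fixed point.
Sat(EG E[(b ∨ ¬a) U b]) = {m0, m2, m3, m4, m5, m6}

{m0, m2, m3, m4, m5, m6}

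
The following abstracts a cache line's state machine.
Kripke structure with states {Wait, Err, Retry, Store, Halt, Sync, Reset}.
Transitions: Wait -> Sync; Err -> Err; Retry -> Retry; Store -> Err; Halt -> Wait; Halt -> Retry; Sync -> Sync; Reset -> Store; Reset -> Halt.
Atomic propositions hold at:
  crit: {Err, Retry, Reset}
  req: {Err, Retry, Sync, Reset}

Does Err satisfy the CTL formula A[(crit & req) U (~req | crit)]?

Yes

Sat(crit & req) = {Err, Retry, Reset}
Sat(~req) = {Wait, Store, Halt}
Sat(~req | crit) = {Wait, Err, Retry, Store, Halt, Reset}
A[(crit & req) U (~req | crit)]: least fixpoint, start Z0 = Sat((~req | crit)) = {Wait, Err, Retry, Store, Halt, Reset}, add states in Sat(crit & req) with every successor in Z. Already a fixed point.
Sat(A[(crit & req) U (~req | crit)]) = {Wait, Err, Retry, Store, Halt, Reset}
Err ∈ Sat(A[(crit & req) U (~req | crit)]) = {Wait, Err, Retry, Store, Halt, Reset}, so the formula holds at Err.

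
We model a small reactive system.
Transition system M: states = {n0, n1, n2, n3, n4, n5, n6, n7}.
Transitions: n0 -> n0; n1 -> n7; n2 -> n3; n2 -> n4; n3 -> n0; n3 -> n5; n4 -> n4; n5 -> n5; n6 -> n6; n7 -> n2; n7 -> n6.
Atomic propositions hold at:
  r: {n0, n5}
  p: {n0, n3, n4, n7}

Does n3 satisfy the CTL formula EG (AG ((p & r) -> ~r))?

Sat(p & r) = {n0}
Sat(~r) = {n1, n2, n3, n4, n6, n7}
Sat((p & r) -> ~r) = {n1, n2, n3, n4, n5, n6, n7}
AG ((p & r) -> ~r): greatest fixpoint, start Z0 = {n1, n2, n3, n4, n5, n6, n7}, keep only states in Sat with every successor in Z. Z1 = {n1, n2, n4, n5, n6, n7}; Z2 = {n1, n4, n5, n6, n7}; Z3 = {n1, n4, n5, n6}; Z4 = {n4, n5, n6}; fixed.
Sat(AG ((p & r) -> ~r)) = {n4, n5, n6}
EG (AG ((p & r) -> ~r)): greatest fixpoint, start Z0 = {n4, n5, n6}, keep only states in Sat with some successor in Z. Already a fixed point.
Sat(EG (AG ((p & r) -> ~r))) = {n4, n5, n6}
n3 ∉ Sat(EG (AG ((p & r) -> ~r))) = {n4, n5, n6}, so the formula does not hold at n3.

No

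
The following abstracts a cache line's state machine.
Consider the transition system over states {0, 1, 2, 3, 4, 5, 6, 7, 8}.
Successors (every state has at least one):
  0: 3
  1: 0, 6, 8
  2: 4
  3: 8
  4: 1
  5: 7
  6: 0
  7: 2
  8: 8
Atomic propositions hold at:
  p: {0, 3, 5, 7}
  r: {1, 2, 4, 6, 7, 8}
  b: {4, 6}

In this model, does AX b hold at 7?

No

Sat(AX b) = {s : every successor in {4, 6}} = {2}
7 ∉ Sat(AX b) = {2}, so the formula does not hold at 7.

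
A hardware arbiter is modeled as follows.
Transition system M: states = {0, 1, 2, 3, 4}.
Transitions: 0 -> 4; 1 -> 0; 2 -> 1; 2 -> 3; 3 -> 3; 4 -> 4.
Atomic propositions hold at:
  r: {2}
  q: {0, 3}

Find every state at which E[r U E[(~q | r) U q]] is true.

{0, 1, 2, 3}

Sat(~q) = {1, 2, 4}
Sat(~q | r) = {1, 2, 4}
E[(~q | r) U q]: least fixpoint, start Z0 = Sat(q) = {0, 3}, add states in Sat(~q | r) with some successor in Z. Z1 = {0, 1, 2, 3}; fixed.
Sat(E[(~q | r) U q]) = {0, 1, 2, 3}
E[r U E[(~q | r) U q]]: least fixpoint, start Z0 = Sat(E[(~q | r) U q]) = {0, 1, 2, 3}, add states in Sat(r) with some successor in Z. Already a fixed point.
Sat(E[r U E[(~q | r) U q]]) = {0, 1, 2, 3}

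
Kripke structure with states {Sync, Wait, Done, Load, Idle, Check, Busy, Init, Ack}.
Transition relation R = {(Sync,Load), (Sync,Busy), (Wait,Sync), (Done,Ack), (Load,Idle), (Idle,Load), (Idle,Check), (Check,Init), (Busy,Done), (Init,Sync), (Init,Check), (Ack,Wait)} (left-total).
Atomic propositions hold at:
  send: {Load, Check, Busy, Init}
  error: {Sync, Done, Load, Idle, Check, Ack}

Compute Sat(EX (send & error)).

Sat(send & error) = {Load, Check}
Sat(EX (send & error)) = {s : some successor in {Load, Check}} = {Sync, Idle, Init}

{Sync, Idle, Init}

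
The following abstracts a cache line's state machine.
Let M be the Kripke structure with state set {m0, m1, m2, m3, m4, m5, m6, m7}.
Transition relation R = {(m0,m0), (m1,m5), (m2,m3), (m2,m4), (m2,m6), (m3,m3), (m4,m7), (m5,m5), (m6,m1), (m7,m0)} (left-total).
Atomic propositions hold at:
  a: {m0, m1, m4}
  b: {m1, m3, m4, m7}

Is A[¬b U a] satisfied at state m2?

Sat(¬b) = {m0, m2, m5, m6}
A[¬b U a]: least fixpoint, start Z0 = Sat(a) = {m0, m1, m4}, add states in Sat(¬b) with every successor in Z. Z1 = {m0, m1, m4, m6}; fixed.
Sat(A[¬b U a]) = {m0, m1, m4, m6}
m2 ∉ Sat(A[¬b U a]) = {m0, m1, m4, m6}, so the formula does not hold at m2.

No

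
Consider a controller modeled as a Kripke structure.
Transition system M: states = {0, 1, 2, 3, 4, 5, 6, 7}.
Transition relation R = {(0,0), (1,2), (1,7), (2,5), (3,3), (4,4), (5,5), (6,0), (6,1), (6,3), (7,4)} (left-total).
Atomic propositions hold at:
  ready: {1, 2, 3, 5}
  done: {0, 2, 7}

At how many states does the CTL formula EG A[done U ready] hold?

A[done U ready]: least fixpoint, start Z0 = Sat(ready) = {1, 2, 3, 5}, add states in Sat(done) with every successor in Z. Already a fixed point.
Sat(A[done U ready]) = {1, 2, 3, 5}
EG A[done U ready]: greatest fixpoint, start Z0 = {1, 2, 3, 5}, keep only states in Sat with some successor in Z. Already a fixed point.
Sat(EG A[done U ready]) = {1, 2, 3, 5}
|Sat(EG A[done U ready])| = |{1, 2, 3, 5}| = 4.

4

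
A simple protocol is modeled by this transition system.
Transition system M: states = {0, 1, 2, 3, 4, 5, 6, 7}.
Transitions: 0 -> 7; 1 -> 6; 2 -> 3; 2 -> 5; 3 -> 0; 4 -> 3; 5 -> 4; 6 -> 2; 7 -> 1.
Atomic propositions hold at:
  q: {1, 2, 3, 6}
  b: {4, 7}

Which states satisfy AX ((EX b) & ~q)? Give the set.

{3}

Sat(EX b) = {s : some successor in {4, 7}} = {0, 5}
Sat(~q) = {0, 4, 5, 7}
Sat((EX b) & ~q) = {0, 5}
Sat(AX ((EX b) & ~q)) = {s : every successor in {0, 5}} = {3}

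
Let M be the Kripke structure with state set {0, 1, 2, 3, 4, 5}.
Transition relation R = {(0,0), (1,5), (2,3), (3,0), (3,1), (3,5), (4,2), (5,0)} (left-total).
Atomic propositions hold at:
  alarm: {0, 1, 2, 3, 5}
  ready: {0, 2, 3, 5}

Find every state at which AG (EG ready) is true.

EG ready: greatest fixpoint, start Z0 = {0, 2, 3, 5}, keep only states in Sat with some successor in Z. Already a fixed point.
Sat(EG ready) = {0, 2, 3, 5}
AG (EG ready): greatest fixpoint, start Z0 = {0, 2, 3, 5}, keep only states in Sat with every successor in Z. Z1 = {0, 2, 5}; Z2 = {0, 5}; fixed.
Sat(AG (EG ready)) = {0, 5}

{0, 5}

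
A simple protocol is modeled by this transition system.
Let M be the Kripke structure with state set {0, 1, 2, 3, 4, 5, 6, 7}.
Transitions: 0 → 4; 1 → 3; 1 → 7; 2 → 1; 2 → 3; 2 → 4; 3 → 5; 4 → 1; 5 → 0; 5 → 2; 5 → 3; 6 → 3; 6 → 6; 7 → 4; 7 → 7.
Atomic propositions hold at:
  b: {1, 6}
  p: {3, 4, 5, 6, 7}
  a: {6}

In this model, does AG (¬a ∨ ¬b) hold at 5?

Sat(¬a) = {0, 1, 2, 3, 4, 5, 7}
Sat(¬b) = {0, 2, 3, 4, 5, 7}
Sat(¬a ∨ ¬b) = {0, 1, 2, 3, 4, 5, 7}
AG (¬a ∨ ¬b): greatest fixpoint, start Z0 = {0, 1, 2, 3, 4, 5, 7}, keep only states in Sat with every successor in Z. Already a fixed point.
Sat(AG (¬a ∨ ¬b)) = {0, 1, 2, 3, 4, 5, 7}
5 ∈ Sat(AG (¬a ∨ ¬b)) = {0, 1, 2, 3, 4, 5, 7}, so the formula holds at 5.

Yes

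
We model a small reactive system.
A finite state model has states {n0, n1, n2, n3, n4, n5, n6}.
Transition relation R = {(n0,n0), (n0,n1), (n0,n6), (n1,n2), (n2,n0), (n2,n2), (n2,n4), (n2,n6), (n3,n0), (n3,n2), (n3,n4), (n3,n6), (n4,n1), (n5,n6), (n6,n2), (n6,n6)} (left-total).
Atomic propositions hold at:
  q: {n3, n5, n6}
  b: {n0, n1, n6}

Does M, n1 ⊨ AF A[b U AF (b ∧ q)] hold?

Sat(b ∧ q) = {n6}
AF (b ∧ q): least fixpoint, start Z0 = {n6}, add states with every successor in Z. Z1 = {n5, n6}; fixed.
Sat(AF (b ∧ q)) = {n5, n6}
A[b U AF (b ∧ q)]: least fixpoint, start Z0 = Sat(AF (b ∧ q)) = {n5, n6}, add states in Sat(b) with every successor in Z. Already a fixed point.
Sat(A[b U AF (b ∧ q)]) = {n5, n6}
AF A[b U AF (b ∧ q)]: least fixpoint, start Z0 = {n5, n6}, add states with every successor in Z. Already a fixed point.
Sat(AF A[b U AF (b ∧ q)]) = {n5, n6}
n1 ∉ Sat(AF A[b U AF (b ∧ q)]) = {n5, n6}, so the formula does not hold at n1.

No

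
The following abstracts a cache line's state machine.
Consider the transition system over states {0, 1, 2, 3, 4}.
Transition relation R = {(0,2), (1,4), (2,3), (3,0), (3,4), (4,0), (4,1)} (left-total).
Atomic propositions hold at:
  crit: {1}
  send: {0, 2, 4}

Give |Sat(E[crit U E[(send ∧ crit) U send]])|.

Sat(send ∧ crit) = ∅
E[(send ∧ crit) U send]: least fixpoint, start Z0 = Sat(send) = {0, 2, 4}, add states in Sat(send ∧ crit) with some successor in Z. Already a fixed point.
Sat(E[(send ∧ crit) U send]) = {0, 2, 4}
E[crit U E[(send ∧ crit) U send]]: least fixpoint, start Z0 = Sat(E[(send ∧ crit) U send]) = {0, 2, 4}, add states in Sat(crit) with some successor in Z. Z1 = {0, 1, 2, 4}; fixed.
Sat(E[crit U E[(send ∧ crit) U send]]) = {0, 1, 2, 4}
|Sat(E[crit U E[(send ∧ crit) U send]])| = |{0, 1, 2, 4}| = 4.

4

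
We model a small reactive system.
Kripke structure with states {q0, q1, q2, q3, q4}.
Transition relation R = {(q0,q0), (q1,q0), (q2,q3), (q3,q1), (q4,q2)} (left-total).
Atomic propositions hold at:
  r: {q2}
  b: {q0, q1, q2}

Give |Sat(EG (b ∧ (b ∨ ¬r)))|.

2

Sat(¬r) = {q0, q1, q3, q4}
Sat(b ∨ ¬r) = {q0, q1, q2, q3, q4}
Sat(b ∧ (b ∨ ¬r)) = {q0, q1, q2}
EG (b ∧ (b ∨ ¬r)): greatest fixpoint, start Z0 = {q0, q1, q2}, keep only states in Sat with some successor in Z. Z1 = {q0, q1}; fixed.
Sat(EG (b ∧ (b ∨ ¬r))) = {q0, q1}
|Sat(EG (b ∧ (b ∨ ¬r)))| = |{q0, q1}| = 2.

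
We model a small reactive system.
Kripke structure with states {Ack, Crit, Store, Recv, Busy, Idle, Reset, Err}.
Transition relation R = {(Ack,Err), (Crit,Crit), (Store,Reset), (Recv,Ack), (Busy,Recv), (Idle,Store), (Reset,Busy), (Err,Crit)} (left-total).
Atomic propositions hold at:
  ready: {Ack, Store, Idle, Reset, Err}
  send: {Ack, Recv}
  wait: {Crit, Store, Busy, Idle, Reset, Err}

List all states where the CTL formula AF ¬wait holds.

{Ack, Store, Recv, Busy, Idle, Reset}

Sat(¬wait) = {Ack, Recv}
AF ¬wait: least fixpoint, start Z0 = {Ack, Recv}, add states with every successor in Z. Z1 = {Ack, Recv, Busy}; Z2 = {Ack, Recv, Busy, Reset}; Z3 = {Ack, Store, Recv, Busy, Reset}; Z4 = {Ack, Store, Recv, Busy, Idle, Reset}; fixed.
Sat(AF ¬wait) = {Ack, Store, Recv, Busy, Idle, Reset}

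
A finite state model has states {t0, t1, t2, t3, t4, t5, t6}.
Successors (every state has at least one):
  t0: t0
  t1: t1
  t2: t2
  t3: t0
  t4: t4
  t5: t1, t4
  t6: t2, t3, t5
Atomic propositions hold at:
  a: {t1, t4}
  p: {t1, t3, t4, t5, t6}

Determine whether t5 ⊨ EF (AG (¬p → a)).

Yes

Sat(¬p) = {t0, t2}
Sat(¬p → a) = {t1, t3, t4, t5, t6}
AG (¬p → a): greatest fixpoint, start Z0 = {t1, t3, t4, t5, t6}, keep only states in Sat with every successor in Z. Z1 = {t1, t4, t5}; fixed.
Sat(AG (¬p → a)) = {t1, t4, t5}
EF (AG (¬p → a)): least fixpoint, start Z0 = {t1, t4, t5}, add states with some successor in Z. Z1 = {t1, t4, t5, t6}; fixed.
Sat(EF (AG (¬p → a))) = {t1, t4, t5, t6}
t5 ∈ Sat(EF (AG (¬p → a))) = {t1, t4, t5, t6}, so the formula holds at t5.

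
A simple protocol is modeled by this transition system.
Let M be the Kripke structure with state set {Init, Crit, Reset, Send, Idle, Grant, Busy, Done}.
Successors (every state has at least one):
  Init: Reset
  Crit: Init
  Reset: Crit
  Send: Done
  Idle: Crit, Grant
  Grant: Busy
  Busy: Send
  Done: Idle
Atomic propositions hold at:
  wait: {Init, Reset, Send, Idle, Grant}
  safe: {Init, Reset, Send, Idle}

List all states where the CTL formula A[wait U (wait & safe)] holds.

Sat(wait & safe) = {Init, Reset, Send, Idle}
A[wait U (wait & safe)]: least fixpoint, start Z0 = Sat((wait & safe)) = {Init, Reset, Send, Idle}, add states in Sat(wait) with every successor in Z. Already a fixed point.
Sat(A[wait U (wait & safe)]) = {Init, Reset, Send, Idle}

{Init, Reset, Send, Idle}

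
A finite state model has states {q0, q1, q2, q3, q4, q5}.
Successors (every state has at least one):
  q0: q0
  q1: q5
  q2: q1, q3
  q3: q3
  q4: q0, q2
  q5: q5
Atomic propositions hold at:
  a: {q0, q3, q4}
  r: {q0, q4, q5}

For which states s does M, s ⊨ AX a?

Sat(AX a) = {s : every successor in {q0, q3, q4}} = {q0, q3}

{q0, q3}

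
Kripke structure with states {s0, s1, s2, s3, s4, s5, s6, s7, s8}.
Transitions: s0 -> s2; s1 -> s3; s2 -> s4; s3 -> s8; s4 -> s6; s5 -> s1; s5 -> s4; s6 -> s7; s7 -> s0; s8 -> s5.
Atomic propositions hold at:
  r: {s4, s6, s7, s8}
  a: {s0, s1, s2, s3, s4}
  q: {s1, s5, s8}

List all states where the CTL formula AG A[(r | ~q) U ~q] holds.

Sat(~q) = {s0, s2, s3, s4, s6, s7}
Sat(r | ~q) = {s0, s2, s3, s4, s6, s7, s8}
A[(r | ~q) U ~q]: least fixpoint, start Z0 = Sat(~q) = {s0, s2, s3, s4, s6, s7}, add states in Sat(r | ~q) with every successor in Z. Already a fixed point.
Sat(A[(r | ~q) U ~q]) = {s0, s2, s3, s4, s6, s7}
AG A[(r | ~q) U ~q]: greatest fixpoint, start Z0 = {s0, s2, s3, s4, s6, s7}, keep only states in Sat with every successor in Z. Z1 = {s0, s2, s4, s6, s7}; fixed.
Sat(AG A[(r | ~q) U ~q]) = {s0, s2, s4, s6, s7}

{s0, s2, s4, s6, s7}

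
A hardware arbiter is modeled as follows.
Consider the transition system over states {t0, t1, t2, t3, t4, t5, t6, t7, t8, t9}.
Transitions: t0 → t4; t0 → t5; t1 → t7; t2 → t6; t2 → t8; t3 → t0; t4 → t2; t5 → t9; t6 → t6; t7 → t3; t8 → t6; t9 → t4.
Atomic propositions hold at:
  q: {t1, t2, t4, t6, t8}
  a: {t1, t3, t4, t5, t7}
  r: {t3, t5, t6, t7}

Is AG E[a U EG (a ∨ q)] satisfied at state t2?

Yes

Sat(a ∨ q) = {t1, t2, t3, t4, t5, t6, t7, t8}
EG (a ∨ q): greatest fixpoint, start Z0 = {t1, t2, t3, t4, t5, t6, t7, t8}, keep only states in Sat with some successor in Z. Z1 = {t1, t2, t4, t6, t7, t8}; Z2 = {t1, t2, t4, t6, t8}; Z3 = {t2, t4, t6, t8}; fixed.
Sat(EG (a ∨ q)) = {t2, t4, t6, t8}
E[a U EG (a ∨ q)]: least fixpoint, start Z0 = Sat(EG (a ∨ q)) = {t2, t4, t6, t8}, add states in Sat(a) with some successor in Z. Already a fixed point.
Sat(E[a U EG (a ∨ q)]) = {t2, t4, t6, t8}
AG E[a U EG (a ∨ q)]: greatest fixpoint, start Z0 = {t2, t4, t6, t8}, keep only states in Sat with every successor in Z. Already a fixed point.
Sat(AG E[a U EG (a ∨ q)]) = {t2, t4, t6, t8}
t2 ∈ Sat(AG E[a U EG (a ∨ q)]) = {t2, t4, t6, t8}, so the formula holds at t2.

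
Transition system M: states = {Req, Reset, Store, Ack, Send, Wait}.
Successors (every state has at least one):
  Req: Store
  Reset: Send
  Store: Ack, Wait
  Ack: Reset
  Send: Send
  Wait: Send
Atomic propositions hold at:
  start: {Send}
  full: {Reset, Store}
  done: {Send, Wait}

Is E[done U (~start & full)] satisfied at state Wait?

No

Sat(~start) = {Req, Reset, Store, Ack, Wait}
Sat(~start & full) = {Reset, Store}
E[done U (~start & full)]: least fixpoint, start Z0 = Sat((~start & full)) = {Reset, Store}, add states in Sat(done) with some successor in Z. Already a fixed point.
Sat(E[done U (~start & full)]) = {Reset, Store}
Wait ∉ Sat(E[done U (~start & full)]) = {Reset, Store}, so the formula does not hold at Wait.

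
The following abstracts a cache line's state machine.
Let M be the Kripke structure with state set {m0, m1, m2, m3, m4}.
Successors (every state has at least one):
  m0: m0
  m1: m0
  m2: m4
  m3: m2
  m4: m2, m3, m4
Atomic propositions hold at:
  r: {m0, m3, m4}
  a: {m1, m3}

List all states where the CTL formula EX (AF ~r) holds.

Sat(~r) = {m1, m2}
AF ~r: least fixpoint, start Z0 = {m1, m2}, add states with every successor in Z. Z1 = {m1, m2, m3}; fixed.
Sat(AF ~r) = {m1, m2, m3}
Sat(EX (AF ~r)) = {s : some successor in {m1, m2, m3}} = {m3, m4}

{m3, m4}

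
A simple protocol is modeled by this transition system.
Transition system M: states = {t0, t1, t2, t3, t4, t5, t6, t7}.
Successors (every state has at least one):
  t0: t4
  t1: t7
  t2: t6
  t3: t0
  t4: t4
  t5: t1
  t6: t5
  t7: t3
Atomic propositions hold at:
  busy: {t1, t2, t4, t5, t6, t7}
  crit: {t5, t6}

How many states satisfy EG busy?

EG busy: greatest fixpoint, start Z0 = {t1, t2, t4, t5, t6, t7}, keep only states in Sat with some successor in Z. Z1 = {t1, t2, t4, t5, t6}; Z2 = {t2, t4, t5, t6}; Z3 = {t2, t4, t6}; Z4 = {t2, t4}; Z5 = {t4}; fixed.
Sat(EG busy) = {t4}
|Sat(EG busy)| = |{t4}| = 1.

1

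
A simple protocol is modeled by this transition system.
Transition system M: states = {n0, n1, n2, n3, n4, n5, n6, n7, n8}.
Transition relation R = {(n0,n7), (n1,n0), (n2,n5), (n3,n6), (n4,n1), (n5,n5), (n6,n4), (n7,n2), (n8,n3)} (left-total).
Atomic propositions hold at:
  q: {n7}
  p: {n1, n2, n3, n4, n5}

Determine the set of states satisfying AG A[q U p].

{n2, n5, n7}

A[q U p]: least fixpoint, start Z0 = Sat(p) = {n1, n2, n3, n4, n5}, add states in Sat(q) with every successor in Z. Z1 = {n1, n2, n3, n4, n5, n7}; fixed.
Sat(A[q U p]) = {n1, n2, n3, n4, n5, n7}
AG A[q U p]: greatest fixpoint, start Z0 = {n1, n2, n3, n4, n5, n7}, keep only states in Sat with every successor in Z. Z1 = {n2, n4, n5, n7}; Z2 = {n2, n5, n7}; fixed.
Sat(AG A[q U p]) = {n2, n5, n7}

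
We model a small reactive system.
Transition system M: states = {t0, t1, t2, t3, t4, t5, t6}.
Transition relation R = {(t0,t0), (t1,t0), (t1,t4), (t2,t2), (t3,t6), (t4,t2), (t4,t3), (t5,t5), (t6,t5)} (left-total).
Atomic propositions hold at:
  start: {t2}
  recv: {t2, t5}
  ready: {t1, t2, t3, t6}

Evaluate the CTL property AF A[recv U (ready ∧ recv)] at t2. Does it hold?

Sat(ready ∧ recv) = {t2}
A[recv U (ready ∧ recv)]: least fixpoint, start Z0 = Sat((ready ∧ recv)) = {t2}, add states in Sat(recv) with every successor in Z. Already a fixed point.
Sat(A[recv U (ready ∧ recv)]) = {t2}
AF A[recv U (ready ∧ recv)]: least fixpoint, start Z0 = {t2}, add states with every successor in Z. Already a fixed point.
Sat(AF A[recv U (ready ∧ recv)]) = {t2}
t2 ∈ Sat(AF A[recv U (ready ∧ recv)]) = {t2}, so the formula holds at t2.

Yes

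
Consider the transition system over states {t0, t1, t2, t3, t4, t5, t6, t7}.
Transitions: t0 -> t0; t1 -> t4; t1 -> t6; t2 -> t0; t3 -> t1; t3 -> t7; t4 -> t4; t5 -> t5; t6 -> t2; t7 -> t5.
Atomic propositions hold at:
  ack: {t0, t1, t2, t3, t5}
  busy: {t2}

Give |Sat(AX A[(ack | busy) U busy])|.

1

Sat(ack | busy) = {t0, t1, t2, t3, t5}
A[(ack | busy) U busy]: least fixpoint, start Z0 = Sat(busy) = {t2}, add states in Sat(ack | busy) with every successor in Z. Already a fixed point.
Sat(A[(ack | busy) U busy]) = {t2}
Sat(AX A[(ack | busy) U busy]) = {s : every successor in {t2}} = {t6}
|Sat(AX A[(ack | busy) U busy])| = |{t6}| = 1.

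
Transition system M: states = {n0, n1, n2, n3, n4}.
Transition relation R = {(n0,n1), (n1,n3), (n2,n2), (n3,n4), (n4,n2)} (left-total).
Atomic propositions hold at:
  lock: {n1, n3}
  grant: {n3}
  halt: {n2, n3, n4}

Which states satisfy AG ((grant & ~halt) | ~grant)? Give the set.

{n2, n4}

Sat(~halt) = {n0, n1}
Sat(grant & ~halt) = ∅
Sat(~grant) = {n0, n1, n2, n4}
Sat((grant & ~halt) | ~grant) = {n0, n1, n2, n4}
AG ((grant & ~halt) | ~grant): greatest fixpoint, start Z0 = {n0, n1, n2, n4}, keep only states in Sat with every successor in Z. Z1 = {n0, n2, n4}; Z2 = {n2, n4}; fixed.
Sat(AG ((grant & ~halt) | ~grant)) = {n2, n4}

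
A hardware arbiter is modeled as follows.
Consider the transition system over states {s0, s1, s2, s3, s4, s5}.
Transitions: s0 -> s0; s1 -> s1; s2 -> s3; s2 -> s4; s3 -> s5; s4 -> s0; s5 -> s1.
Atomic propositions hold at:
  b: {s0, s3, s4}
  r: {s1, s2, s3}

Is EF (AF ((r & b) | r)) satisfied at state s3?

Sat(r & b) = {s3}
Sat((r & b) | r) = {s1, s2, s3}
AF ((r & b) | r): least fixpoint, start Z0 = {s1, s2, s3}, add states with every successor in Z. Z1 = {s1, s2, s3, s5}; fixed.
Sat(AF ((r & b) | r)) = {s1, s2, s3, s5}
EF (AF ((r & b) | r)): least fixpoint, start Z0 = {s1, s2, s3, s5}, add states with some successor in Z. Already a fixed point.
Sat(EF (AF ((r & b) | r))) = {s1, s2, s3, s5}
s3 ∈ Sat(EF (AF ((r & b) | r))) = {s1, s2, s3, s5}, so the formula holds at s3.

Yes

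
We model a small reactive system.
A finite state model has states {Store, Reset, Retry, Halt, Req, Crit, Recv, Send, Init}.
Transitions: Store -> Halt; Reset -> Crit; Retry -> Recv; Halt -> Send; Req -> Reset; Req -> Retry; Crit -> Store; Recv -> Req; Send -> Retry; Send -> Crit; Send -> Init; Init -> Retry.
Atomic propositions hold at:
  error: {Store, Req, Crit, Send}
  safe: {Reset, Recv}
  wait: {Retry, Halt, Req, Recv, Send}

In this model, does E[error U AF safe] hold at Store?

AF safe: least fixpoint, start Z0 = {Reset, Recv}, add states with every successor in Z. Z1 = {Reset, Retry, Recv}; Z2 = {Reset, Retry, Req, Recv, Init}; fixed.
Sat(AF safe) = {Reset, Retry, Req, Recv, Init}
E[error U AF safe]: least fixpoint, start Z0 = Sat(AF safe) = {Reset, Retry, Req, Recv, Init}, add states in Sat(error) with some successor in Z. Z1 = {Reset, Retry, Req, Recv, Send, Init}; fixed.
Sat(E[error U AF safe]) = {Reset, Retry, Req, Recv, Send, Init}
Store ∉ Sat(E[error U AF safe]) = {Reset, Retry, Req, Recv, Send, Init}, so the formula does not hold at Store.

No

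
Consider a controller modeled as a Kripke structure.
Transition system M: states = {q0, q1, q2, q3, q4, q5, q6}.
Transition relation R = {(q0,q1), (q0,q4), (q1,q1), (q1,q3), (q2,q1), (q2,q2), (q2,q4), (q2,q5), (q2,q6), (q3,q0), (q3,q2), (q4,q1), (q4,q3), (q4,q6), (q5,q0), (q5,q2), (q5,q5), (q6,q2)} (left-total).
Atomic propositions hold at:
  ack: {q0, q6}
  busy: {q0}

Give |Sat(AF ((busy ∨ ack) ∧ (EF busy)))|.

2

Sat(busy ∨ ack) = {q0, q6}
EF busy: least fixpoint, start Z0 = {q0}, add states with some successor in Z. Z1 = {q0, q3, q5}; Z2 = {q0, q1, q2, q3, q4, q5}; Z3 = {q0, q1, q2, q3, q4, q5, q6}; fixed.
Sat(EF busy) = {q0, q1, q2, q3, q4, q5, q6}
Sat((busy ∨ ack) ∧ (EF busy)) = {q0, q6}
AF ((busy ∨ ack) ∧ (EF busy)): least fixpoint, start Z0 = {q0, q6}, add states with every successor in Z. Already a fixed point.
Sat(AF ((busy ∨ ack) ∧ (EF busy))) = {q0, q6}
|Sat(AF ((busy ∨ ack) ∧ (EF busy)))| = |{q0, q6}| = 2.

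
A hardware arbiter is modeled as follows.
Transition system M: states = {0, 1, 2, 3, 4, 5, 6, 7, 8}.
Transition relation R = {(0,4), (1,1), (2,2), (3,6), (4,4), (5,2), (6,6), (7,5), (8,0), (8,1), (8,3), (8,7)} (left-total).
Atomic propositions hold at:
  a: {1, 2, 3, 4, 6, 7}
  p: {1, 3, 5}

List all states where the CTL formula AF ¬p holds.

Sat(¬p) = {0, 2, 4, 6, 7, 8}
AF ¬p: least fixpoint, start Z0 = {0, 2, 4, 6, 7, 8}, add states with every successor in Z. Z1 = {0, 2, 3, 4, 5, 6, 7, 8}; fixed.
Sat(AF ¬p) = {0, 2, 3, 4, 5, 6, 7, 8}

{0, 2, 3, 4, 5, 6, 7, 8}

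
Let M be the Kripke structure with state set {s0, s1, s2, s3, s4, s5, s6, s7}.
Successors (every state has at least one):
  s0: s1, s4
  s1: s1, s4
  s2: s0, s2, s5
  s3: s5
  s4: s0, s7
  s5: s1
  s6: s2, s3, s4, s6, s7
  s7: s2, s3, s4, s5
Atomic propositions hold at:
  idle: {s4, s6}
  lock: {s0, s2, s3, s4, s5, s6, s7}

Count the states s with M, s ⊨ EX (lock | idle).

Sat(lock | idle) = {s0, s2, s3, s4, s5, s6, s7}
Sat(EX (lock | idle)) = {s : some successor in {s0, s2, s3, s4, s5, s6, s7}} = {s0, s1, s2, s3, s4, s6, s7}
|Sat(EX (lock | idle))| = |{s0, s1, s2, s3, s4, s6, s7}| = 7.

7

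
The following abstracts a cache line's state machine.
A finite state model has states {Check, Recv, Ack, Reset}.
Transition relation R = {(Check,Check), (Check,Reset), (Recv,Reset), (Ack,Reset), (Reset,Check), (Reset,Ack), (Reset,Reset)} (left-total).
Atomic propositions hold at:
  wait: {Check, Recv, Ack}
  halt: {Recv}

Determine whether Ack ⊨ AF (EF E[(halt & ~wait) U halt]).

No

Sat(~wait) = {Reset}
Sat(halt & ~wait) = ∅
E[(halt & ~wait) U halt]: least fixpoint, start Z0 = Sat(halt) = {Recv}, add states in Sat(halt & ~wait) with some successor in Z. Already a fixed point.
Sat(E[(halt & ~wait) U halt]) = {Recv}
EF E[(halt & ~wait) U halt]: least fixpoint, start Z0 = {Recv}, add states with some successor in Z. Already a fixed point.
Sat(EF E[(halt & ~wait) U halt]) = {Recv}
AF (EF E[(halt & ~wait) U halt]): least fixpoint, start Z0 = {Recv}, add states with every successor in Z. Already a fixed point.
Sat(AF (EF E[(halt & ~wait) U halt])) = {Recv}
Ack ∉ Sat(AF (EF E[(halt & ~wait) U halt])) = {Recv}, so the formula does not hold at Ack.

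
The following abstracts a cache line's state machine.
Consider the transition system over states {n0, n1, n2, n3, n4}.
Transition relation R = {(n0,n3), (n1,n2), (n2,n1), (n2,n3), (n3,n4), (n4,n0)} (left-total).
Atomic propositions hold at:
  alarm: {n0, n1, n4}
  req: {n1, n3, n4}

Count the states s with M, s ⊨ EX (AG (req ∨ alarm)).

Sat(req ∨ alarm) = {n0, n1, n3, n4}
AG (req ∨ alarm): greatest fixpoint, start Z0 = {n0, n1, n3, n4}, keep only states in Sat with every successor in Z. Z1 = {n0, n3, n4}; fixed.
Sat(AG (req ∨ alarm)) = {n0, n3, n4}
Sat(EX (AG (req ∨ alarm))) = {s : some successor in {n0, n3, n4}} = {n0, n2, n3, n4}
|Sat(EX (AG (req ∨ alarm)))| = |{n0, n2, n3, n4}| = 4.

4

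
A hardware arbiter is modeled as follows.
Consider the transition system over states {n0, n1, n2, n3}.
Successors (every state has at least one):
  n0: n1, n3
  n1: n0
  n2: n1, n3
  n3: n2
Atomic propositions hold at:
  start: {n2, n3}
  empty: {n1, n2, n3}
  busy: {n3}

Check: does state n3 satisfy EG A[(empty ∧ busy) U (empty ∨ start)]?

Sat(empty ∧ busy) = {n3}
Sat(empty ∨ start) = {n1, n2, n3}
A[(empty ∧ busy) U (empty ∨ start)]: least fixpoint, start Z0 = Sat((empty ∨ start)) = {n1, n2, n3}, add states in Sat(empty ∧ busy) with every successor in Z. Already a fixed point.
Sat(A[(empty ∧ busy) U (empty ∨ start)]) = {n1, n2, n3}
EG A[(empty ∧ busy) U (empty ∨ start)]: greatest fixpoint, start Z0 = {n1, n2, n3}, keep only states in Sat with some successor in Z. Z1 = {n2, n3}; fixed.
Sat(EG A[(empty ∧ busy) U (empty ∨ start)]) = {n2, n3}
n3 ∈ Sat(EG A[(empty ∧ busy) U (empty ∨ start)]) = {n2, n3}, so the formula holds at n3.

Yes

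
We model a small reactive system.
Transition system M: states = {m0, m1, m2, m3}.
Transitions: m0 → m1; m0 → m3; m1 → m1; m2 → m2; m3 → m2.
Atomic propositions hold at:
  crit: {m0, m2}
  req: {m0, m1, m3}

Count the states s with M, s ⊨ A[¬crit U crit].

3

Sat(¬crit) = {m1, m3}
A[¬crit U crit]: least fixpoint, start Z0 = Sat(crit) = {m0, m2}, add states in Sat(¬crit) with every successor in Z. Z1 = {m0, m2, m3}; fixed.
Sat(A[¬crit U crit]) = {m0, m2, m3}
|Sat(A[¬crit U crit])| = |{m0, m2, m3}| = 3.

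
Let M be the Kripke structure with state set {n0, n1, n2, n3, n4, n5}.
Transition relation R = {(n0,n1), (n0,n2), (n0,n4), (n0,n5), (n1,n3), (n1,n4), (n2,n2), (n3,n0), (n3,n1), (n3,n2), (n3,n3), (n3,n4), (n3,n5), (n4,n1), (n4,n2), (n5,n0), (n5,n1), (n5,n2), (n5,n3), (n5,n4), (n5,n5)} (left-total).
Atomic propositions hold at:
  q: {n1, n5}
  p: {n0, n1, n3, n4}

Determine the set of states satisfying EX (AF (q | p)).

{n0, n1, n3, n4, n5}

Sat(q | p) = {n0, n1, n3, n4, n5}
AF (q | p): least fixpoint, start Z0 = {n0, n1, n3, n4, n5}, add states with every successor in Z. Already a fixed point.
Sat(AF (q | p)) = {n0, n1, n3, n4, n5}
Sat(EX (AF (q | p))) = {s : some successor in {n0, n1, n3, n4, n5}} = {n0, n1, n3, n4, n5}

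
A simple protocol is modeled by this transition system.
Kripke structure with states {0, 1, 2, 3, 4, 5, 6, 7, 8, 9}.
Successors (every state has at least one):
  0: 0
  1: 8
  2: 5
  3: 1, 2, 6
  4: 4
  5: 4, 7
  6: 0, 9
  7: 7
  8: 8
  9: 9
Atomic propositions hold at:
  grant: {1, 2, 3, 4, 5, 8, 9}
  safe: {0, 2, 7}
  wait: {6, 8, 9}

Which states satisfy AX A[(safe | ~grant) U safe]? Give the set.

Sat(~grant) = {0, 6, 7}
Sat(safe | ~grant) = {0, 2, 6, 7}
A[(safe | ~grant) U safe]: least fixpoint, start Z0 = Sat(safe) = {0, 2, 7}, add states in Sat(safe | ~grant) with every successor in Z. Already a fixed point.
Sat(A[(safe | ~grant) U safe]) = {0, 2, 7}
Sat(AX A[(safe | ~grant) U safe]) = {s : every successor in {0, 2, 7}} = {0, 7}

{0, 7}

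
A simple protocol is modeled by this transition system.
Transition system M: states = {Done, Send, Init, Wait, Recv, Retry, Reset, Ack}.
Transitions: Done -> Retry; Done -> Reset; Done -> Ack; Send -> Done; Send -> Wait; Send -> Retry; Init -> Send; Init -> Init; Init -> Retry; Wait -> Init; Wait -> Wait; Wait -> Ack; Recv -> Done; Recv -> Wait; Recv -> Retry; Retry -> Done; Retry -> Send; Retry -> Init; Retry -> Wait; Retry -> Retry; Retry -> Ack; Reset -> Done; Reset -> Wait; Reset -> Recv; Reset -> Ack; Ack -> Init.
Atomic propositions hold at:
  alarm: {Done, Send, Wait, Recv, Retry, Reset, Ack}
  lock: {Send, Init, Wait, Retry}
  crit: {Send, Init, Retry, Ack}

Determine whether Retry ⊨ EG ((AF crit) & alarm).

AF crit: least fixpoint, start Z0 = {Send, Init, Retry, Ack}, add states with every successor in Z. Already a fixed point.
Sat(AF crit) = {Send, Init, Retry, Ack}
Sat((AF crit) & alarm) = {Send, Retry, Ack}
EG ((AF crit) & alarm): greatest fixpoint, start Z0 = {Send, Retry, Ack}, keep only states in Sat with some successor in Z. Z1 = {Send, Retry}; fixed.
Sat(EG ((AF crit) & alarm)) = {Send, Retry}
Retry ∈ Sat(EG ((AF crit) & alarm)) = {Send, Retry}, so the formula holds at Retry.

Yes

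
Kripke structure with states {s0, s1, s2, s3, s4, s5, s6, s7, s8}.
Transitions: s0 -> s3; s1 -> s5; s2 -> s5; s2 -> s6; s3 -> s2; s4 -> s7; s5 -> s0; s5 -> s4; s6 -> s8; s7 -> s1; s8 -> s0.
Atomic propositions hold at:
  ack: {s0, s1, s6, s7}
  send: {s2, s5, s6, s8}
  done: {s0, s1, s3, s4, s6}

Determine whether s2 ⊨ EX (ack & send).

Sat(ack & send) = {s6}
Sat(EX (ack & send)) = {s : some successor in {s6}} = {s2}
s2 ∈ Sat(EX (ack & send)) = {s2}, so the formula holds at s2.

Yes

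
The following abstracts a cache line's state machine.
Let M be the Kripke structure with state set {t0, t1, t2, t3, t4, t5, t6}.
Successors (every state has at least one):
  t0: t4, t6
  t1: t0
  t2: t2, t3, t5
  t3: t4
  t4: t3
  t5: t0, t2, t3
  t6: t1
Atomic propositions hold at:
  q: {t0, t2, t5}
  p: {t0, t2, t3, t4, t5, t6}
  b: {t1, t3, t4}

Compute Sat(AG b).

{t3, t4}

AG b: greatest fixpoint, start Z0 = {t1, t3, t4}, keep only states in Sat with every successor in Z. Z1 = {t3, t4}; fixed.
Sat(AG b) = {t3, t4}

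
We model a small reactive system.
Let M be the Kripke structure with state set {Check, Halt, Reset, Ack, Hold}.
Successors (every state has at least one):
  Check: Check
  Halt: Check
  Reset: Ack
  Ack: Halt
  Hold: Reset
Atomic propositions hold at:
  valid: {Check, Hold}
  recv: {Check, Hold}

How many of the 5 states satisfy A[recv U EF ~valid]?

4

Sat(~valid) = {Halt, Reset, Ack}
EF ~valid: least fixpoint, start Z0 = {Halt, Reset, Ack}, add states with some successor in Z. Z1 = {Halt, Reset, Ack, Hold}; fixed.
Sat(EF ~valid) = {Halt, Reset, Ack, Hold}
A[recv U EF ~valid]: least fixpoint, start Z0 = Sat(EF ~valid) = {Halt, Reset, Ack, Hold}, add states in Sat(recv) with every successor in Z. Already a fixed point.
Sat(A[recv U EF ~valid]) = {Halt, Reset, Ack, Hold}
|Sat(A[recv U EF ~valid])| = |{Halt, Reset, Ack, Hold}| = 4.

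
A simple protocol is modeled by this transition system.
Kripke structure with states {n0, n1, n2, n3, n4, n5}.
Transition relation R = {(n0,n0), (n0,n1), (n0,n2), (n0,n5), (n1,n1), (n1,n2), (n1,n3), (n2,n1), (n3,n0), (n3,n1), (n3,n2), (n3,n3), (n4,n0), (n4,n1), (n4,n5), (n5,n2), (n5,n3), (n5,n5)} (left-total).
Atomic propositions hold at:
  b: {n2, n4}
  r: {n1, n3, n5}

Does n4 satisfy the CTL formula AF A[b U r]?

A[b U r]: least fixpoint, start Z0 = Sat(r) = {n1, n3, n5}, add states in Sat(b) with every successor in Z. Z1 = {n1, n2, n3, n5}; fixed.
Sat(A[b U r]) = {n1, n2, n3, n5}
AF A[b U r]: least fixpoint, start Z0 = {n1, n2, n3, n5}, add states with every successor in Z. Already a fixed point.
Sat(AF A[b U r]) = {n1, n2, n3, n5}
n4 ∉ Sat(AF A[b U r]) = {n1, n2, n3, n5}, so the formula does not hold at n4.

No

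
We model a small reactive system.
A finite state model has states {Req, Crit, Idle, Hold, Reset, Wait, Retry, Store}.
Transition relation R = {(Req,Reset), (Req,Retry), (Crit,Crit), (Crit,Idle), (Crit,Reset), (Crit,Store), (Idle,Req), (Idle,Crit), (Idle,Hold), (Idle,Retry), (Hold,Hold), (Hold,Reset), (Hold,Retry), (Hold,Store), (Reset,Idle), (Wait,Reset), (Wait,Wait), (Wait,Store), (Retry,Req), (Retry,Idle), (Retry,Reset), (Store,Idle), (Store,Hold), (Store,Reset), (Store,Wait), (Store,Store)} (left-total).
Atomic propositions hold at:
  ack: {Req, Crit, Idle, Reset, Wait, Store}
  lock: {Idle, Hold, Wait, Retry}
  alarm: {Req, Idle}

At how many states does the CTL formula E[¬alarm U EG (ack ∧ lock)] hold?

4

Sat(¬alarm) = {Crit, Hold, Reset, Wait, Retry, Store}
Sat(ack ∧ lock) = {Idle, Wait}
EG (ack ∧ lock): greatest fixpoint, start Z0 = {Idle, Wait}, keep only states in Sat with some successor in Z. Z1 = {Wait}; fixed.
Sat(EG (ack ∧ lock)) = {Wait}
E[¬alarm U EG (ack ∧ lock)]: least fixpoint, start Z0 = Sat(EG (ack ∧ lock)) = {Wait}, add states in Sat(¬alarm) with some successor in Z. Z1 = {Wait, Store}; Z2 = {Crit, Hold, Wait, Store}; fixed.
Sat(E[¬alarm U EG (ack ∧ lock)]) = {Crit, Hold, Wait, Store}
|Sat(E[¬alarm U EG (ack ∧ lock)])| = |{Crit, Hold, Wait, Store}| = 4.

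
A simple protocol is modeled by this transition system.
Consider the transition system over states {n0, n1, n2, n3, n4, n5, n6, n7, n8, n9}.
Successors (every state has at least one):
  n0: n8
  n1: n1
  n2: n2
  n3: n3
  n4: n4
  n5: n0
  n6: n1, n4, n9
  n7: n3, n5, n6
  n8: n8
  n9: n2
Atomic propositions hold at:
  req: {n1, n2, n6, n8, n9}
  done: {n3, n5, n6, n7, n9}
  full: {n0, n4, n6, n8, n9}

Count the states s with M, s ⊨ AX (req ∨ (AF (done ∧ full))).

Sat(done ∧ full) = {n6, n9}
AF (done ∧ full): least fixpoint, start Z0 = {n6, n9}, add states with every successor in Z. Already a fixed point.
Sat(AF (done ∧ full)) = {n6, n9}
Sat(req ∨ (AF (done ∧ full))) = {n1, n2, n6, n8, n9}
Sat(AX (req ∨ (AF (done ∧ full)))) = {s : every successor in {n1, n2, n6, n8, n9}} = {n0, n1, n2, n8, n9}
|Sat(AX (req ∨ (AF (done ∧ full))))| = |{n0, n1, n2, n8, n9}| = 5.

5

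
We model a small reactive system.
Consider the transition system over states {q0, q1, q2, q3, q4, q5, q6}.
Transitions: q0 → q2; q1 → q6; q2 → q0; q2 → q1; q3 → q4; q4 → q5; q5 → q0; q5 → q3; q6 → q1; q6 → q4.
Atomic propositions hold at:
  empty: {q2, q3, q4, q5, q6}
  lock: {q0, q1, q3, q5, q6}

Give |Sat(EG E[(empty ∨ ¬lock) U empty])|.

4

Sat(¬lock) = {q2, q4}
Sat(empty ∨ ¬lock) = {q2, q3, q4, q5, q6}
E[(empty ∨ ¬lock) U empty]: least fixpoint, start Z0 = Sat(empty) = {q2, q3, q4, q5, q6}, add states in Sat(empty ∨ ¬lock) with some successor in Z. Already a fixed point.
Sat(E[(empty ∨ ¬lock) U empty]) = {q2, q3, q4, q5, q6}
EG E[(empty ∨ ¬lock) U empty]: greatest fixpoint, start Z0 = {q2, q3, q4, q5, q6}, keep only states in Sat with some successor in Z. Z1 = {q3, q4, q5, q6}; fixed.
Sat(EG E[(empty ∨ ¬lock) U empty]) = {q3, q4, q5, q6}
|Sat(EG E[(empty ∨ ¬lock) U empty])| = |{q3, q4, q5, q6}| = 4.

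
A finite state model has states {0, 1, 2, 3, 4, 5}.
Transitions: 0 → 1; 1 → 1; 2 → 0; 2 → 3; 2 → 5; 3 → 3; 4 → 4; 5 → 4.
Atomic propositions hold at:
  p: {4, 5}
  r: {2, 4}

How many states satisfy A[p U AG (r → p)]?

5

Sat(r → p) = {0, 1, 3, 4, 5}
AG (r → p): greatest fixpoint, start Z0 = {0, 1, 3, 4, 5}, keep only states in Sat with every successor in Z. Already a fixed point.
Sat(AG (r → p)) = {0, 1, 3, 4, 5}
A[p U AG (r → p)]: least fixpoint, start Z0 = Sat(AG (r → p)) = {0, 1, 3, 4, 5}, add states in Sat(p) with every successor in Z. Already a fixed point.
Sat(A[p U AG (r → p)]) = {0, 1, 3, 4, 5}
|Sat(A[p U AG (r → p)])| = |{0, 1, 3, 4, 5}| = 5.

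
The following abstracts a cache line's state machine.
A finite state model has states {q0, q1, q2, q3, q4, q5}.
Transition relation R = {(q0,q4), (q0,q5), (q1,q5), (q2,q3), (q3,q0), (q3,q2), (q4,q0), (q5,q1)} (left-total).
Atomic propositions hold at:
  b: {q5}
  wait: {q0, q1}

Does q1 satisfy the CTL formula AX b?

Yes

Sat(AX b) = {s : every successor in {q5}} = {q1}
q1 ∈ Sat(AX b) = {q1}, so the formula holds at q1.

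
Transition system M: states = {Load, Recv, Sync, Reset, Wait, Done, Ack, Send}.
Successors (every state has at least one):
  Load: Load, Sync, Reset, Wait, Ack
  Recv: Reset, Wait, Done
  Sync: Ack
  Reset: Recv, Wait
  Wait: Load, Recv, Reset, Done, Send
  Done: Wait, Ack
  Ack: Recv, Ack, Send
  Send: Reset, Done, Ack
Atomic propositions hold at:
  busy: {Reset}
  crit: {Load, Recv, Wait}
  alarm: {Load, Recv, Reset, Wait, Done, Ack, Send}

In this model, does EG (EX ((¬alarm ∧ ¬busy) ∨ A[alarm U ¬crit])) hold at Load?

Sat(¬alarm) = {Sync}
Sat(¬busy) = {Load, Recv, Sync, Wait, Done, Ack, Send}
Sat(¬alarm ∧ ¬busy) = {Sync}
Sat(¬crit) = {Sync, Reset, Done, Ack, Send}
A[alarm U ¬crit]: least fixpoint, start Z0 = Sat(¬crit) = {Sync, Reset, Done, Ack, Send}, add states in Sat(alarm) with every successor in Z. Already a fixed point.
Sat(A[alarm U ¬crit]) = {Sync, Reset, Done, Ack, Send}
Sat((¬alarm ∧ ¬busy) ∨ A[alarm U ¬crit]) = {Sync, Reset, Done, Ack, Send}
Sat(EX ((¬alarm ∧ ¬busy) ∨ A[alarm U ¬crit])) = {s : some successor in {Sync, Reset, Done, Ack, Send}} = {Load, Recv, Sync, Wait, Done, Ack, Send}
EG (EX ((¬alarm ∧ ¬busy) ∨ A[alarm U ¬crit])): greatest fixpoint, start Z0 = {Load, Recv, Sync, Wait, Done, Ack, Send}, keep only states in Sat with some successor in Z. Already a fixed point.
Sat(EG (EX ((¬alarm ∧ ¬busy) ∨ A[alarm U ¬crit]))) = {Load, Recv, Sync, Wait, Done, Ack, Send}
Load ∈ Sat(EG (EX ((¬alarm ∧ ¬busy) ∨ A[alarm U ¬crit]))) = {Load, Recv, Sync, Wait, Done, Ack, Send}, so the formula holds at Load.

Yes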